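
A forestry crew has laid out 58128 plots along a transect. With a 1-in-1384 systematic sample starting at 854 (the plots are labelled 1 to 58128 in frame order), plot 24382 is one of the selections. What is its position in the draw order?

k = 1384
position = (24382 − 854)/1384 + 1 = 23528/1384 + 1 = 17 + 1 = 18

18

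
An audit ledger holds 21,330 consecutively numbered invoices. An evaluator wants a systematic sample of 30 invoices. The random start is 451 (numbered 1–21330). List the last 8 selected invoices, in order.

k = N/n = 21330/30 = 711
23rd selection = 451 + 22×711 = 16093
24th: 16093 + 711 = 16804
25th: 16804 + 711 = 17515
26th: 17515 + 711 = 18226
27th: 18226 + 711 = 18937
28th: 18937 + 711 = 19648
29th: 19648 + 711 = 20359
30th: 20359 + 711 = 21070

16093, 16804, 17515, 18226, 18937, 19648, 20359, 21070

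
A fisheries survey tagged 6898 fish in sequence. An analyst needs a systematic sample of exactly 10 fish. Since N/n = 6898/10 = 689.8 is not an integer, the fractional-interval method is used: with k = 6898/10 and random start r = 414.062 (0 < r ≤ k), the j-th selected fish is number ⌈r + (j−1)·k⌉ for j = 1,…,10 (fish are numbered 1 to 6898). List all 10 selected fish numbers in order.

j=1: r + 0k = 414.062 → ⌈·⌉ = 415
j=2: r + 1k = 1103.862 → ⌈·⌉ = 1104
j=3: r + 2k = 1793.662 → ⌈·⌉ = 1794
j=4: r + 3k = 2483.462 → ⌈·⌉ = 2484
j=5: r + 4k = 3173.262 → ⌈·⌉ = 3174
j=6: r + 5k = 3863.062 → ⌈·⌉ = 3864
j=7: r + 6k = 4552.862 → ⌈·⌉ = 4553
j=8: r + 7k = 5242.662 → ⌈·⌉ = 5243
j=9: r + 8k = 5932.462 → ⌈·⌉ = 5933
j=10: r + 9k = 6622.262 → ⌈·⌉ = 6623

415, 1104, 1794, 2484, 3174, 3864, 4553, 5243, 5933, 6623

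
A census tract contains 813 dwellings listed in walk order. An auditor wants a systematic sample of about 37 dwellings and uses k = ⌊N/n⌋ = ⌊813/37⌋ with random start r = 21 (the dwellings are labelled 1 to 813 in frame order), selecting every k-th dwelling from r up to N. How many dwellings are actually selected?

38

k = ⌊813/37⌋ = 21
Achieved size = ⌊(813 − 21)/21⌋ + 1 = ⌊792/21⌋ + 1 = 37 + 1 = 38
(last selection: 21 + 37×21 = 798 ≤ 813; next would be 819 > 813)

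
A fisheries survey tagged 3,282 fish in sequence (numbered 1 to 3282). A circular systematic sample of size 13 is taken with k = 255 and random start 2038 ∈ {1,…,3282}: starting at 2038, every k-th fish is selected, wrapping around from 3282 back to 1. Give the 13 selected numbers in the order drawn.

Selection 1: 2038
Selection 2: 2038 + 255 = 2293
Selection 3: 2293 + 255 = 2548
Selection 4: 2548 + 255 = 2803
Selection 5: 2803 + 255 = 3058
Selection 6: 3058 + 255 = 3313 → 3313 − 3282 = 31
Selection 7: 31 + 255 = 286
Selection 8: 286 + 255 = 541
Selection 9: 541 + 255 = 796
Selection 10: 796 + 255 = 1051
Selection 11: 1051 + 255 = 1306
Selection 12: 1306 + 255 = 1561
Selection 13: 1561 + 255 = 1816

2038, 2293, 2548, 2803, 3058, 31, 286, 541, 796, 1051, 1306, 1561, 1816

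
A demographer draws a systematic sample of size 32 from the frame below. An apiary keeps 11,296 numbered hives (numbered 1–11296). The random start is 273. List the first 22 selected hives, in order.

k = N/n = 11296/32 = 353
hive 1: 273
hive 2: 273 + 353 = 626
hive 3: 626 + 353 = 979
hive 4: 979 + 353 = 1332
hive 5: 1332 + 353 = 1685
hive 6: 1685 + 353 = 2038
hive 7: 2038 + 353 = 2391
hive 8: 2391 + 353 = 2744
hive 9: 2744 + 353 = 3097
hive 10: 3097 + 353 = 3450
hive 11: 3450 + 353 = 3803
hive 12: 3803 + 353 = 4156
hive 13: 4156 + 353 = 4509
hive 14: 4509 + 353 = 4862
hive 15: 4862 + 353 = 5215
hive 16: 5215 + 353 = 5568
hive 17: 5568 + 353 = 5921
hive 18: 5921 + 353 = 6274
hive 19: 6274 + 353 = 6627
hive 20: 6627 + 353 = 6980
hive 21: 6980 + 353 = 7333
hive 22: 7333 + 353 = 7686

273, 626, 979, 1332, 1685, 2038, 2391, 2744, 3097, 3450, 3803, 4156, 4509, 4862, 5215, 5568, 5921, 6274, 6627, 6980, 7333, 7686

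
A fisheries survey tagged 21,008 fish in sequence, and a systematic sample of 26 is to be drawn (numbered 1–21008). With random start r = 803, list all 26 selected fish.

803, 1611, 2419, 3227, 4035, 4843, 5651, 6459, 7267, 8075, 8883, 9691, 10499, 11307, 12115, 12923, 13731, 14539, 15347, 16155, 16963, 17771, 18579, 19387, 20195, 21003

k = N/n = 21008/26 = 808
fish 1: 803
fish 2: 803 + 808 = 1611
fish 3: 1611 + 808 = 2419
fish 4: 2419 + 808 = 3227
fish 5: 3227 + 808 = 4035
fish 6: 4035 + 808 = 4843
fish 7: 4843 + 808 = 5651
fish 8: 5651 + 808 = 6459
fish 9: 6459 + 808 = 7267
fish 10: 7267 + 808 = 8075
fish 11: 8075 + 808 = 8883
fish 12: 8883 + 808 = 9691
fish 13: 9691 + 808 = 10499
fish 14: 10499 + 808 = 11307
fish 15: 11307 + 808 = 12115
fish 16: 12115 + 808 = 12923
fish 17: 12923 + 808 = 13731
fish 18: 13731 + 808 = 14539
fish 19: 14539 + 808 = 15347
fish 20: 15347 + 808 = 16155
fish 21: 16155 + 808 = 16963
fish 22: 16963 + 808 = 17771
fish 23: 17771 + 808 = 18579
fish 24: 18579 + 808 = 19387
fish 25: 19387 + 808 = 20195
fish 26: 20195 + 808 = 21003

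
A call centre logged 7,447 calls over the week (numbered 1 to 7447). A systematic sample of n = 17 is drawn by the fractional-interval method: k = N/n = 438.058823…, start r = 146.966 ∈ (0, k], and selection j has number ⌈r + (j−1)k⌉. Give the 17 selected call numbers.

147, 586, 1024, 1462, 1900, 2338, 2776, 3214, 3652, 4090, 4528, 4966, 5404, 5842, 6280, 6718, 7156

j=1: r + 0k = 146.966 → ⌈·⌉ = 147
j=2: r + 1k = 585.024823… → ⌈·⌉ = 586
j=3: r + 2k = 1023.083647… → ⌈·⌉ = 1024
j=4: r + 3k = 1461.142470… → ⌈·⌉ = 1462
j=5: r + 4k = 1899.201294… → ⌈·⌉ = 1900
j=6: r + 5k = 2337.260117… → ⌈·⌉ = 2338
j=7: r + 6k = 2775.318941… → ⌈·⌉ = 2776
j=8: r + 7k = 3213.377764… → ⌈·⌉ = 3214
j=9: r + 8k = 3651.436588… → ⌈·⌉ = 3652
j=10: r + 9k = 4089.495411… → ⌈·⌉ = 4090
j=11: r + 10k = 4527.554235… → ⌈·⌉ = 4528
j=12: r + 11k = 4965.613058… → ⌈·⌉ = 4966
j=13: r + 12k = 5403.671882… → ⌈·⌉ = 5404
j=14: r + 13k = 5841.730705… → ⌈·⌉ = 5842
j=15: r + 14k = 6279.789529… → ⌈·⌉ = 6280
j=16: r + 15k = 6717.848352… → ⌈·⌉ = 6718
j=17: r + 16k = 7155.907176… → ⌈·⌉ = 7156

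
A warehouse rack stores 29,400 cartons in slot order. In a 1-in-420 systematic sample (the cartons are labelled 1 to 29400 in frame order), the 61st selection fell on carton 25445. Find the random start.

k = 420
r = 25445 − (61−1)×420 = 25445 − 25200 = 245

245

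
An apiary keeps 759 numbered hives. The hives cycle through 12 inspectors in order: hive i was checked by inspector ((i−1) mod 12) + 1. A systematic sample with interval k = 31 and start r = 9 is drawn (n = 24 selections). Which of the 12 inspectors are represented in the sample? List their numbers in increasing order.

Consecutive selections differ by k = 31, so their inspector numbers differ by 31 mod 12 = 7.
gcd(31, 12) = 1, so the sample visits 12/1 = 12 distinct residues mod 12.
Start 9 is inspector 9; the inspectors hit are 1, 2, 3, 4, 5, 6, 7, 8, 9, 10, 11, 12.

1, 2, 3, 4, 5, 6, 7, 8, 9, 10, 11, 12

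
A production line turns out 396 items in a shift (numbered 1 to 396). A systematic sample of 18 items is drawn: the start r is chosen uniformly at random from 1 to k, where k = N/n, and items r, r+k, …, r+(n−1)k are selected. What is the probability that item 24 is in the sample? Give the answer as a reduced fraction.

k = 396/18 = 22.
Item 24 is selected iff r ≡ 24 (mod 22); exactly one such r in {1,…,22}.
Inclusion probability = 1/22.

1/22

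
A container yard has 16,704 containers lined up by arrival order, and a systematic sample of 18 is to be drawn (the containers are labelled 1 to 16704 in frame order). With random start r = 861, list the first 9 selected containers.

861, 1789, 2717, 3645, 4573, 5501, 6429, 7357, 8285

k = N/n = 16704/18 = 928
container 1: 861
container 2: 861 + 928 = 1789
container 3: 1789 + 928 = 2717
container 4: 2717 + 928 = 3645
container 5: 3645 + 928 = 4573
container 6: 4573 + 928 = 5501
container 7: 5501 + 928 = 6429
container 8: 6429 + 928 = 7357
container 9: 7357 + 928 = 8285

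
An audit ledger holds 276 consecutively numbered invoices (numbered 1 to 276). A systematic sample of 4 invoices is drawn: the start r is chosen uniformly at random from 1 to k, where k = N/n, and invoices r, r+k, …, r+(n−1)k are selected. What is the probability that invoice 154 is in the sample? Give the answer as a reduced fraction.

k = 276/4 = 69.
Invoice 154 is selected iff r ≡ 154 (mod 69); exactly one such r in {1,…,69}.
Inclusion probability = 1/69.

1/69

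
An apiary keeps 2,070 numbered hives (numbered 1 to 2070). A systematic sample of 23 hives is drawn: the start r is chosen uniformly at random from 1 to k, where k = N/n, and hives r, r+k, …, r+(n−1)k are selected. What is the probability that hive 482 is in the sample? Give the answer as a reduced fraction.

k = 2070/23 = 90.
Hive 482 is selected iff r ≡ 482 (mod 90); exactly one such r in {1,…,90}.
Inclusion probability = 1/90.

1/90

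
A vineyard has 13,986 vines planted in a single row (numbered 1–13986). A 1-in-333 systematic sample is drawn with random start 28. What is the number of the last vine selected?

k = 333
42nd selection = r + (42−1)·k = 28 + 41×333 = 28 + 13653 = 13681

13681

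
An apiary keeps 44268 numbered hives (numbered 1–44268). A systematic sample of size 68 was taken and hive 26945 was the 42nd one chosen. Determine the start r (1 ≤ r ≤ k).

254

k = 44268/68 = 651
r = 26945 − (42−1)×651 = 26945 − 26691 = 254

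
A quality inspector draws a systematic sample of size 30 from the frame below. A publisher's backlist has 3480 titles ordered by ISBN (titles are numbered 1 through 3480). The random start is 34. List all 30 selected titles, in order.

k = N/n = 3480/30 = 116
title 1: 34
title 2: 34 + 116 = 150
title 3: 150 + 116 = 266
title 4: 266 + 116 = 382
title 5: 382 + 116 = 498
title 6: 498 + 116 = 614
title 7: 614 + 116 = 730
title 8: 730 + 116 = 846
title 9: 846 + 116 = 962
title 10: 962 + 116 = 1078
title 11: 1078 + 116 = 1194
title 12: 1194 + 116 = 1310
title 13: 1310 + 116 = 1426
title 14: 1426 + 116 = 1542
title 15: 1542 + 116 = 1658
title 16: 1658 + 116 = 1774
title 17: 1774 + 116 = 1890
title 18: 1890 + 116 = 2006
title 19: 2006 + 116 = 2122
title 20: 2122 + 116 = 2238
title 21: 2238 + 116 = 2354
title 22: 2354 + 116 = 2470
title 23: 2470 + 116 = 2586
title 24: 2586 + 116 = 2702
title 25: 2702 + 116 = 2818
title 26: 2818 + 116 = 2934
title 27: 2934 + 116 = 3050
title 28: 3050 + 116 = 3166
title 29: 3166 + 116 = 3282
title 30: 3282 + 116 = 3398

34, 150, 266, 382, 498, 614, 730, 846, 962, 1078, 1194, 1310, 1426, 1542, 1658, 1774, 1890, 2006, 2122, 2238, 2354, 2470, 2586, 2702, 2818, 2934, 3050, 3166, 3282, 3398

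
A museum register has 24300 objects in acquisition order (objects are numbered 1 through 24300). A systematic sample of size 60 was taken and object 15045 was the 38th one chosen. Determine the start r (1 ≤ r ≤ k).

k = 24300/60 = 405
r = 15045 − (38−1)×405 = 15045 − 14985 = 60

60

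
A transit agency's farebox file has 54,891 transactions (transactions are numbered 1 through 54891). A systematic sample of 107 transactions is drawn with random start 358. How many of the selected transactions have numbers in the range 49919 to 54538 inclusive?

k = 54891/107 = 513
First selection ≥ 49919: 358 + ⌈(49919−358)/513⌉·513 = 358 + 97×513 = 50119
Last selection ≤ 54538: 358 + ⌊(54538−358)/513⌋·513 = 358 + 105×513 = 54223
Count = 105 − 97 + 1 = 9

9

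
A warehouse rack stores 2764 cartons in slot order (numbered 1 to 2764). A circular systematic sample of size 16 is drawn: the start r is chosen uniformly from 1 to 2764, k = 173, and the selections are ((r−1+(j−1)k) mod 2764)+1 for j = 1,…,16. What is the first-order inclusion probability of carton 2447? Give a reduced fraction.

For each position j, as r ranges over 1…2764 the j-th selection hits every carton exactly once, so carton 2447 is selected for exactly 16 of the 2764 starts.
Inclusion probability = 16/2764 = 4/691.

4/691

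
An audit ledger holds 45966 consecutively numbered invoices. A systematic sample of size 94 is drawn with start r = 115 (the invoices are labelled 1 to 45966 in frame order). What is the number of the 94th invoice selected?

45592

k = 45966/94 = 489
94th selection = r + (94−1)·k = 115 + 93×489 = 115 + 45477 = 45592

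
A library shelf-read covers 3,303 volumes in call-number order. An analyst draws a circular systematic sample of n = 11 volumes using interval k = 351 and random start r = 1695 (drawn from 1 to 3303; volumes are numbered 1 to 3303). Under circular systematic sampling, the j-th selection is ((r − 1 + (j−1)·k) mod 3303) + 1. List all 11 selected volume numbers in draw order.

Selection 1: 1695
Selection 2: 1695 + 351 = 2046
Selection 3: 2046 + 351 = 2397
Selection 4: 2397 + 351 = 2748
Selection 5: 2748 + 351 = 3099
Selection 6: 3099 + 351 = 3450 → 3450 − 3303 = 147
Selection 7: 147 + 351 = 498
Selection 8: 498 + 351 = 849
Selection 9: 849 + 351 = 1200
Selection 10: 1200 + 351 = 1551
Selection 11: 1551 + 351 = 1902

1695, 2046, 2397, 2748, 3099, 147, 498, 849, 1200, 1551, 1902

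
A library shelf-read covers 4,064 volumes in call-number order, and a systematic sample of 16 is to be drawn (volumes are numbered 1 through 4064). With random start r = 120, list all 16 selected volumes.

120, 374, 628, 882, 1136, 1390, 1644, 1898, 2152, 2406, 2660, 2914, 3168, 3422, 3676, 3930

k = N/n = 4064/16 = 254
volume 1: 120
volume 2: 120 + 254 = 374
volume 3: 374 + 254 = 628
volume 4: 628 + 254 = 882
volume 5: 882 + 254 = 1136
volume 6: 1136 + 254 = 1390
volume 7: 1390 + 254 = 1644
volume 8: 1644 + 254 = 1898
volume 9: 1898 + 254 = 2152
volume 10: 2152 + 254 = 2406
volume 11: 2406 + 254 = 2660
volume 12: 2660 + 254 = 2914
volume 13: 2914 + 254 = 3168
volume 14: 3168 + 254 = 3422
volume 15: 3422 + 254 = 3676
volume 16: 3676 + 254 = 3930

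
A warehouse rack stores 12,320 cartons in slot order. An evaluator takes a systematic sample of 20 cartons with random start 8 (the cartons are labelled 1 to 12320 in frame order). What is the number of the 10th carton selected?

k = 12320/20 = 616
10th selection = r + (10−1)·k = 8 + 9×616 = 8 + 5544 = 5552

5552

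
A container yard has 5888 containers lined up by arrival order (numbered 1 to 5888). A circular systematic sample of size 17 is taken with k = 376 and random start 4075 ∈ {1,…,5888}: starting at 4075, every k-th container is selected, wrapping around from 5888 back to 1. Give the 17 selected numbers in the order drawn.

Selection 1: 4075
Selection 2: 4075 + 376 = 4451
Selection 3: 4451 + 376 = 4827
Selection 4: 4827 + 376 = 5203
Selection 5: 5203 + 376 = 5579
Selection 6: 5579 + 376 = 5955 → 5955 − 5888 = 67
Selection 7: 67 + 376 = 443
Selection 8: 443 + 376 = 819
Selection 9: 819 + 376 = 1195
Selection 10: 1195 + 376 = 1571
Selection 11: 1571 + 376 = 1947
Selection 12: 1947 + 376 = 2323
Selection 13: 2323 + 376 = 2699
Selection 14: 2699 + 376 = 3075
Selection 15: 3075 + 376 = 3451
Selection 16: 3451 + 376 = 3827
Selection 17: 3827 + 376 = 4203

4075, 4451, 4827, 5203, 5579, 67, 443, 819, 1195, 1571, 1947, 2323, 2699, 3075, 3451, 3827, 4203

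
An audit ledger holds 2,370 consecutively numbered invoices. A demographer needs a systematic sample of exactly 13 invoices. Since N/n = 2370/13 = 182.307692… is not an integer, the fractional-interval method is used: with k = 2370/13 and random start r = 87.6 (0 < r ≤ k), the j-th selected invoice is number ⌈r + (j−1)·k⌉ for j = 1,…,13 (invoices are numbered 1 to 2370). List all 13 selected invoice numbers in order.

j=1: r + 0k = 87.6 → ⌈·⌉ = 88
j=2: r + 1k = 269.907692… → ⌈·⌉ = 270
j=3: r + 2k = 452.215384… → ⌈·⌉ = 453
j=4: r + 3k = 634.523076… → ⌈·⌉ = 635
j=5: r + 4k = 816.830769… → ⌈·⌉ = 817
j=6: r + 5k = 999.138461… → ⌈·⌉ = 1000
j=7: r + 6k = 1181.446153… → ⌈·⌉ = 1182
j=8: r + 7k = 1363.753846… → ⌈·⌉ = 1364
j=9: r + 8k = 1546.061538… → ⌈·⌉ = 1547
j=10: r + 9k = 1728.369230… → ⌈·⌉ = 1729
j=11: r + 10k = 1910.676923… → ⌈·⌉ = 1911
j=12: r + 11k = 2092.984615… → ⌈·⌉ = 2093
j=13: r + 12k = 2275.292307… → ⌈·⌉ = 2276

88, 270, 453, 635, 817, 1000, 1182, 1364, 1547, 1729, 1911, 2093, 2276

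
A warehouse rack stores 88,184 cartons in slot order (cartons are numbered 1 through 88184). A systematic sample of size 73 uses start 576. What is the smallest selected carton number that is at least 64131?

k = 88184/73 = 1208
Steps past start: ⌈(64131 − 576)/1208⌉ = ⌈63555/1208⌉ = 53
Selected carton: 576 + 53×1208 = 64600

64600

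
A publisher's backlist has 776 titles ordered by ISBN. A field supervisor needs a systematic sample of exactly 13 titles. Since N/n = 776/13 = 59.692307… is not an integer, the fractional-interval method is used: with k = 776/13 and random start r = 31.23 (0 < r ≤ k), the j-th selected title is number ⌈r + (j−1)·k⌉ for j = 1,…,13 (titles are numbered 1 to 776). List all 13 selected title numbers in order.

32, 91, 151, 211, 270, 330, 390, 450, 509, 569, 629, 688, 748

j=1: r + 0k = 31.23 → ⌈·⌉ = 32
j=2: r + 1k = 90.922307… → ⌈·⌉ = 91
j=3: r + 2k = 150.614615… → ⌈·⌉ = 151
j=4: r + 3k = 210.306923… → ⌈·⌉ = 211
j=5: r + 4k = 269.999230… → ⌈·⌉ = 270
j=6: r + 5k = 329.691538… → ⌈·⌉ = 330
j=7: r + 6k = 389.383846… → ⌈·⌉ = 390
j=8: r + 7k = 449.076153… → ⌈·⌉ = 450
j=9: r + 8k = 508.768461… → ⌈·⌉ = 509
j=10: r + 9k = 568.460769… → ⌈·⌉ = 569
j=11: r + 10k = 628.153076… → ⌈·⌉ = 629
j=12: r + 11k = 687.845384… → ⌈·⌉ = 688
j=13: r + 12k = 747.537692… → ⌈·⌉ = 748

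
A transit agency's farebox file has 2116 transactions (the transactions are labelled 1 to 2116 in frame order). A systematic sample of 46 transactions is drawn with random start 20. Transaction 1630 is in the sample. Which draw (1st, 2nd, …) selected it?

k = 2116/46 = 46
position = (1630 − 20)/46 + 1 = 1610/46 + 1 = 35 + 1 = 36

36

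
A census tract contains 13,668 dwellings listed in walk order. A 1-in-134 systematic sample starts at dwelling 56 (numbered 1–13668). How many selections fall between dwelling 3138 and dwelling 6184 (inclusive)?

k = 134
First selection ≥ 3138: 56 + ⌈(3138−56)/134⌉·134 = 56 + 23×134 = 3138
Last selection ≤ 6184: 56 + ⌊(6184−56)/134⌋·134 = 56 + 45×134 = 6086
Count = 45 − 23 + 1 = 23

23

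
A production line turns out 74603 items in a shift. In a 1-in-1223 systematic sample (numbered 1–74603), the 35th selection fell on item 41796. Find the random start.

214

k = 1223
r = 41796 − (35−1)×1223 = 41796 − 41582 = 214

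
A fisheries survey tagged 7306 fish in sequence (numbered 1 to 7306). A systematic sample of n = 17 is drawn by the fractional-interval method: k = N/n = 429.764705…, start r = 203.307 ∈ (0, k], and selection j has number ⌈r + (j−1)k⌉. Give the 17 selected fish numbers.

204, 634, 1063, 1493, 1923, 2353, 2782, 3212, 3642, 4072, 4501, 4931, 5361, 5791, 6221, 6650, 7080

j=1: r + 0k = 203.307 → ⌈·⌉ = 204
j=2: r + 1k = 633.071705… → ⌈·⌉ = 634
j=3: r + 2k = 1062.836411… → ⌈·⌉ = 1063
j=4: r + 3k = 1492.601117… → ⌈·⌉ = 1493
j=5: r + 4k = 1922.365823… → ⌈·⌉ = 1923
j=6: r + 5k = 2352.130529… → ⌈·⌉ = 2353
j=7: r + 6k = 2781.895235… → ⌈·⌉ = 2782
j=8: r + 7k = 3211.659941… → ⌈·⌉ = 3212
j=9: r + 8k = 3641.424647… → ⌈·⌉ = 3642
j=10: r + 9k = 4071.189352… → ⌈·⌉ = 4072
j=11: r + 10k = 4500.954058… → ⌈·⌉ = 4501
j=12: r + 11k = 4930.718764… → ⌈·⌉ = 4931
j=13: r + 12k = 5360.483470… → ⌈·⌉ = 5361
j=14: r + 13k = 5790.248176… → ⌈·⌉ = 5791
j=15: r + 14k = 6220.012882… → ⌈·⌉ = 6221
j=16: r + 15k = 6649.777588… → ⌈·⌉ = 6650
j=17: r + 16k = 7079.542294… → ⌈·⌉ = 7080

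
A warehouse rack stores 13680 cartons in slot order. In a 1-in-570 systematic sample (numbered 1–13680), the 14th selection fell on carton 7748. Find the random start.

338

k = 570
r = 7748 − (14−1)×570 = 7748 − 7410 = 338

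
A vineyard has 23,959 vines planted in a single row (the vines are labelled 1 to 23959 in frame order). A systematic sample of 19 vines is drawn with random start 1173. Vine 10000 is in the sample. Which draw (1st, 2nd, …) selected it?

k = 23959/19 = 1261
position = (10000 − 1173)/1261 + 1 = 8827/1261 + 1 = 7 + 1 = 8

8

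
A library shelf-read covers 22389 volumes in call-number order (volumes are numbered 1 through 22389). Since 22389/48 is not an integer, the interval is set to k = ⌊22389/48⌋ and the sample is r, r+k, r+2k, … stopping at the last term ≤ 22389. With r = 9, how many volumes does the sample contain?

k = ⌊22389/48⌋ = 466
Achieved size = ⌊(22389 − 9)/466⌋ + 1 = ⌊22380/466⌋ + 1 = 48 + 1 = 49
(last selection: 9 + 48×466 = 22377 ≤ 22389; next would be 22843 > 22389)

49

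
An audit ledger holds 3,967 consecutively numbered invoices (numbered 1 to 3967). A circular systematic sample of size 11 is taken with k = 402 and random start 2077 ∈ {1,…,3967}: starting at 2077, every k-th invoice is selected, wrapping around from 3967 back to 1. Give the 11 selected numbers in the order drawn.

2077, 2479, 2881, 3283, 3685, 120, 522, 924, 1326, 1728, 2130

Selection 1: 2077
Selection 2: 2077 + 402 = 2479
Selection 3: 2479 + 402 = 2881
Selection 4: 2881 + 402 = 3283
Selection 5: 3283 + 402 = 3685
Selection 6: 3685 + 402 = 4087 → 4087 − 3967 = 120
Selection 7: 120 + 402 = 522
Selection 8: 522 + 402 = 924
Selection 9: 924 + 402 = 1326
Selection 10: 1326 + 402 = 1728
Selection 11: 1728 + 402 = 2130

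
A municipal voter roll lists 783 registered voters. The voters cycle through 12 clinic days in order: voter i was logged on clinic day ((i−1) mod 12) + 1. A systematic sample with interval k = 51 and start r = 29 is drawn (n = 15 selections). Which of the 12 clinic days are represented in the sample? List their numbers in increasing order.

2, 5, 8, 11

Consecutive selections differ by k = 51, so their clinic day numbers differ by 51 mod 12 = 3.
gcd(51, 12) = 3, so the sample visits 12/3 = 4 distinct residues mod 12.
Start 29 is clinic day 5; the clinic days hit are 2, 5, 8, 11.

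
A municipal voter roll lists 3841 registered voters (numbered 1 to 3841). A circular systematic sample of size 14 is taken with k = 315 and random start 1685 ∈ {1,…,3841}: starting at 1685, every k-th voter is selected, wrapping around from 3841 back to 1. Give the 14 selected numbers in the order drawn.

1685, 2000, 2315, 2630, 2945, 3260, 3575, 49, 364, 679, 994, 1309, 1624, 1939

Selection 1: 1685
Selection 2: 1685 + 315 = 2000
Selection 3: 2000 + 315 = 2315
Selection 4: 2315 + 315 = 2630
Selection 5: 2630 + 315 = 2945
Selection 6: 2945 + 315 = 3260
Selection 7: 3260 + 315 = 3575
Selection 8: 3575 + 315 = 3890 → 3890 − 3841 = 49
Selection 9: 49 + 315 = 364
Selection 10: 364 + 315 = 679
Selection 11: 679 + 315 = 994
Selection 12: 994 + 315 = 1309
Selection 13: 1309 + 315 = 1624
Selection 14: 1624 + 315 = 1939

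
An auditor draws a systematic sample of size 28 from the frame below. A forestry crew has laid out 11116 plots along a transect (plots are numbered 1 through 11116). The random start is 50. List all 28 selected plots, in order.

k = N/n = 11116/28 = 397
plot 1: 50
plot 2: 50 + 397 = 447
plot 3: 447 + 397 = 844
plot 4: 844 + 397 = 1241
plot 5: 1241 + 397 = 1638
plot 6: 1638 + 397 = 2035
plot 7: 2035 + 397 = 2432
plot 8: 2432 + 397 = 2829
plot 9: 2829 + 397 = 3226
plot 10: 3226 + 397 = 3623
plot 11: 3623 + 397 = 4020
plot 12: 4020 + 397 = 4417
plot 13: 4417 + 397 = 4814
plot 14: 4814 + 397 = 5211
plot 15: 5211 + 397 = 5608
plot 16: 5608 + 397 = 6005
plot 17: 6005 + 397 = 6402
plot 18: 6402 + 397 = 6799
plot 19: 6799 + 397 = 7196
plot 20: 7196 + 397 = 7593
plot 21: 7593 + 397 = 7990
plot 22: 7990 + 397 = 8387
plot 23: 8387 + 397 = 8784
plot 24: 8784 + 397 = 9181
plot 25: 9181 + 397 = 9578
plot 26: 9578 + 397 = 9975
plot 27: 9975 + 397 = 10372
plot 28: 10372 + 397 = 10769

50, 447, 844, 1241, 1638, 2035, 2432, 2829, 3226, 3623, 4020, 4417, 4814, 5211, 5608, 6005, 6402, 6799, 7196, 7593, 7990, 8387, 8784, 9181, 9578, 9975, 10372, 10769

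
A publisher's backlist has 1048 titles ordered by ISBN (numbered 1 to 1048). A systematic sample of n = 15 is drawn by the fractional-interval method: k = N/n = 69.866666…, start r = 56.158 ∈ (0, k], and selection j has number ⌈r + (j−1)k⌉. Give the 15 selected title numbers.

j=1: r + 0k = 56.158 → ⌈·⌉ = 57
j=2: r + 1k = 126.024666… → ⌈·⌉ = 127
j=3: r + 2k = 195.891333… → ⌈·⌉ = 196
j=4: r + 3k = 265.758 → ⌈·⌉ = 266
j=5: r + 4k = 335.624666… → ⌈·⌉ = 336
j=6: r + 5k = 405.491333… → ⌈·⌉ = 406
j=7: r + 6k = 475.358 → ⌈·⌉ = 476
j=8: r + 7k = 545.224666… → ⌈·⌉ = 546
j=9: r + 8k = 615.091333… → ⌈·⌉ = 616
j=10: r + 9k = 684.958 → ⌈·⌉ = 685
j=11: r + 10k = 754.824666… → ⌈·⌉ = 755
j=12: r + 11k = 824.691333… → ⌈·⌉ = 825
j=13: r + 12k = 894.558 → ⌈·⌉ = 895
j=14: r + 13k = 964.424666… → ⌈·⌉ = 965
j=15: r + 14k = 1034.291333… → ⌈·⌉ = 1035

57, 127, 196, 266, 336, 406, 476, 546, 616, 685, 755, 825, 895, 965, 1035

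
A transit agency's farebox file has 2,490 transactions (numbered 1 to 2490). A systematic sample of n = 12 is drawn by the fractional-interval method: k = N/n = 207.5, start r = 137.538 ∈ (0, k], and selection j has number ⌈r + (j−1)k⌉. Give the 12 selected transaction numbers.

138, 346, 553, 761, 968, 1176, 1383, 1591, 1798, 2006, 2213, 2421

j=1: r + 0k = 137.538 → ⌈·⌉ = 138
j=2: r + 1k = 345.038 → ⌈·⌉ = 346
j=3: r + 2k = 552.538 → ⌈·⌉ = 553
j=4: r + 3k = 760.038 → ⌈·⌉ = 761
j=5: r + 4k = 967.538 → ⌈·⌉ = 968
j=6: r + 5k = 1175.038 → ⌈·⌉ = 1176
j=7: r + 6k = 1382.538 → ⌈·⌉ = 1383
j=8: r + 7k = 1590.038 → ⌈·⌉ = 1591
j=9: r + 8k = 1797.538 → ⌈·⌉ = 1798
j=10: r + 9k = 2005.038 → ⌈·⌉ = 2006
j=11: r + 10k = 2212.538 → ⌈·⌉ = 2213
j=12: r + 11k = 2420.038 → ⌈·⌉ = 2421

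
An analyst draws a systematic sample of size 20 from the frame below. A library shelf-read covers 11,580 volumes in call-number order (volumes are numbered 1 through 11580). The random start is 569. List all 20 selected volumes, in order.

569, 1148, 1727, 2306, 2885, 3464, 4043, 4622, 5201, 5780, 6359, 6938, 7517, 8096, 8675, 9254, 9833, 10412, 10991, 11570

k = N/n = 11580/20 = 579
volume 1: 569
volume 2: 569 + 579 = 1148
volume 3: 1148 + 579 = 1727
volume 4: 1727 + 579 = 2306
volume 5: 2306 + 579 = 2885
volume 6: 2885 + 579 = 3464
volume 7: 3464 + 579 = 4043
volume 8: 4043 + 579 = 4622
volume 9: 4622 + 579 = 5201
volume 10: 5201 + 579 = 5780
volume 11: 5780 + 579 = 6359
volume 12: 6359 + 579 = 6938
volume 13: 6938 + 579 = 7517
volume 14: 7517 + 579 = 8096
volume 15: 8096 + 579 = 8675
volume 16: 8675 + 579 = 9254
volume 17: 9254 + 579 = 9833
volume 18: 9833 + 579 = 10412
volume 19: 10412 + 579 = 10991
volume 20: 10991 + 579 = 11570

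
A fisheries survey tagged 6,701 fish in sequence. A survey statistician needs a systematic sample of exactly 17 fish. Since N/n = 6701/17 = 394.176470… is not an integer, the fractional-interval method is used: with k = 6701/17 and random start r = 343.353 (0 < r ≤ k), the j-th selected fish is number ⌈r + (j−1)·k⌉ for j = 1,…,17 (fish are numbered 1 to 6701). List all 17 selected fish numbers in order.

j=1: r + 0k = 343.353 → ⌈·⌉ = 344
j=2: r + 1k = 737.529470… → ⌈·⌉ = 738
j=3: r + 2k = 1131.705941… → ⌈·⌉ = 1132
j=4: r + 3k = 1525.882411… → ⌈·⌉ = 1526
j=5: r + 4k = 1920.058882… → ⌈·⌉ = 1921
j=6: r + 5k = 2314.235352… → ⌈·⌉ = 2315
j=7: r + 6k = 2708.411823… → ⌈·⌉ = 2709
j=8: r + 7k = 3102.588294… → ⌈·⌉ = 3103
j=9: r + 8k = 3496.764764… → ⌈·⌉ = 3497
j=10: r + 9k = 3890.941235… → ⌈·⌉ = 3891
j=11: r + 10k = 4285.117705… → ⌈·⌉ = 4286
j=12: r + 11k = 4679.294176… → ⌈·⌉ = 4680
j=13: r + 12k = 5073.470647… → ⌈·⌉ = 5074
j=14: r + 13k = 5467.647117… → ⌈·⌉ = 5468
j=15: r + 14k = 5861.823588… → ⌈·⌉ = 5862
j=16: r + 15k = 6256.000058… → ⌈·⌉ = 6257
j=17: r + 16k = 6650.176529… → ⌈·⌉ = 6651

344, 738, 1132, 1526, 1921, 2315, 2709, 3103, 3497, 3891, 4286, 4680, 5074, 5468, 5862, 6257, 6651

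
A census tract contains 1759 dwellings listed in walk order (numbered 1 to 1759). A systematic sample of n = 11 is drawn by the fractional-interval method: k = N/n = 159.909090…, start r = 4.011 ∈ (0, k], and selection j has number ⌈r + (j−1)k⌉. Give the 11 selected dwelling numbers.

5, 164, 324, 484, 644, 804, 964, 1124, 1284, 1444, 1604

j=1: r + 0k = 4.011 → ⌈·⌉ = 5
j=2: r + 1k = 163.920090… → ⌈·⌉ = 164
j=3: r + 2k = 323.829181… → ⌈·⌉ = 324
j=4: r + 3k = 483.738272… → ⌈·⌉ = 484
j=5: r + 4k = 643.647363… → ⌈·⌉ = 644
j=6: r + 5k = 803.556454… → ⌈·⌉ = 804
j=7: r + 6k = 963.465545… → ⌈·⌉ = 964
j=8: r + 7k = 1123.374636… → ⌈·⌉ = 1124
j=9: r + 8k = 1283.283727… → ⌈·⌉ = 1284
j=10: r + 9k = 1443.192818… → ⌈·⌉ = 1444
j=11: r + 10k = 1603.101909… → ⌈·⌉ = 1604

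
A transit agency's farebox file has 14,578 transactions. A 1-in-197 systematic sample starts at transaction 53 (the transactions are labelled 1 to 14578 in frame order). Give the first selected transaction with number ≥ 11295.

k = 197
Steps past start: ⌈(11295 − 53)/197⌉ = ⌈11242/197⌉ = 58
Selected transaction: 53 + 58×197 = 11479

11479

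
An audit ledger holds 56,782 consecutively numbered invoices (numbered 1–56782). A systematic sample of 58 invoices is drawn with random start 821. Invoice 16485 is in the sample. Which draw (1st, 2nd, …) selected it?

17

k = 56782/58 = 979
position = (16485 − 821)/979 + 1 = 15664/979 + 1 = 16 + 1 = 17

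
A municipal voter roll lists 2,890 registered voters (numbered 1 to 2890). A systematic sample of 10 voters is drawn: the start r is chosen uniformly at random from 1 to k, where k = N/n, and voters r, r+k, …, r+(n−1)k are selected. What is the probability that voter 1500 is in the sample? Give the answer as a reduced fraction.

1/289

k = 2890/10 = 289.
Voter 1500 is selected iff r ≡ 1500 (mod 289); exactly one such r in {1,…,289}.
Inclusion probability = 1/289.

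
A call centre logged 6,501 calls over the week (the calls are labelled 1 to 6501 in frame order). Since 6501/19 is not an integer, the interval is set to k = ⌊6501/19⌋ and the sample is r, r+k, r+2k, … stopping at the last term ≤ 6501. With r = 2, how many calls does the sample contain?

20

k = ⌊6501/19⌋ = 342
Achieved size = ⌊(6501 − 2)/342⌋ + 1 = ⌊6499/342⌋ + 1 = 19 + 1 = 20
(last selection: 2 + 19×342 = 6500 ≤ 6501; next would be 6842 > 6501)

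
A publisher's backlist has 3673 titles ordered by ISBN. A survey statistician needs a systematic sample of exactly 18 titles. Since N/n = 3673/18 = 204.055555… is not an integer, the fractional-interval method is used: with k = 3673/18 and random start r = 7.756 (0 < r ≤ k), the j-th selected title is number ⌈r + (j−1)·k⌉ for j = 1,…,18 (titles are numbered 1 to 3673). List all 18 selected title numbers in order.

8, 212, 416, 620, 824, 1029, 1233, 1437, 1641, 1845, 2049, 2253, 2457, 2661, 2865, 3069, 3273, 3477

j=1: r + 0k = 7.756 → ⌈·⌉ = 8
j=2: r + 1k = 211.811555… → ⌈·⌉ = 212
j=3: r + 2k = 415.867111… → ⌈·⌉ = 416
j=4: r + 3k = 619.922666… → ⌈·⌉ = 620
j=5: r + 4k = 823.978222… → ⌈·⌉ = 824
j=6: r + 5k = 1028.033777… → ⌈·⌉ = 1029
j=7: r + 6k = 1232.089333… → ⌈·⌉ = 1233
j=8: r + 7k = 1436.144888… → ⌈·⌉ = 1437
j=9: r + 8k = 1640.200444… → ⌈·⌉ = 1641
j=10: r + 9k = 1844.256 → ⌈·⌉ = 1845
j=11: r + 10k = 2048.311555… → ⌈·⌉ = 2049
j=12: r + 11k = 2252.367111… → ⌈·⌉ = 2253
j=13: r + 12k = 2456.422666… → ⌈·⌉ = 2457
j=14: r + 13k = 2660.478222… → ⌈·⌉ = 2661
j=15: r + 14k = 2864.533777… → ⌈·⌉ = 2865
j=16: r + 15k = 3068.589333… → ⌈·⌉ = 3069
j=17: r + 16k = 3272.644888… → ⌈·⌉ = 3273
j=18: r + 17k = 3476.700444… → ⌈·⌉ = 3477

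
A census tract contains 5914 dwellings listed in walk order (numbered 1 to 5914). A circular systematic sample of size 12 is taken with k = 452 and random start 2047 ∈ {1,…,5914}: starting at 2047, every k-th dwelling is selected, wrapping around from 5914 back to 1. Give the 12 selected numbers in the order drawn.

Selection 1: 2047
Selection 2: 2047 + 452 = 2499
Selection 3: 2499 + 452 = 2951
Selection 4: 2951 + 452 = 3403
Selection 5: 3403 + 452 = 3855
Selection 6: 3855 + 452 = 4307
Selection 7: 4307 + 452 = 4759
Selection 8: 4759 + 452 = 5211
Selection 9: 5211 + 452 = 5663
Selection 10: 5663 + 452 = 6115 → 6115 − 5914 = 201
Selection 11: 201 + 452 = 653
Selection 12: 653 + 452 = 1105

2047, 2499, 2951, 3403, 3855, 4307, 4759, 5211, 5663, 201, 653, 1105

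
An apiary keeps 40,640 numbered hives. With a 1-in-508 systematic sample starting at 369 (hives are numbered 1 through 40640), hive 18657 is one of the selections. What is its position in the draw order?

k = 508
position = (18657 − 369)/508 + 1 = 18288/508 + 1 = 36 + 1 = 37

37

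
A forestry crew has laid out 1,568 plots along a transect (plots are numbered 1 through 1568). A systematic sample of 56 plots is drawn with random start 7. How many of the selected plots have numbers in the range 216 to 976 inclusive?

k = 1568/56 = 28
First selection ≥ 216: 7 + ⌈(216−7)/28⌉·28 = 7 + 8×28 = 231
Last selection ≤ 976: 7 + ⌊(976−7)/28⌋·28 = 7 + 34×28 = 959
Count = 34 − 8 + 1 = 27

27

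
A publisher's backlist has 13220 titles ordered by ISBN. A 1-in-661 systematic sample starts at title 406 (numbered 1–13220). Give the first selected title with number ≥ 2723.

3050

k = 661
Steps past start: ⌈(2723 − 406)/661⌉ = ⌈2317/661⌉ = 4
Selected title: 406 + 4×661 = 3050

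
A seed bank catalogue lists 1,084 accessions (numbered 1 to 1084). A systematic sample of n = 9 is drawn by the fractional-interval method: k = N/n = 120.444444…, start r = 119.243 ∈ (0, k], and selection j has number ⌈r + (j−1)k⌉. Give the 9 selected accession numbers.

120, 240, 361, 481, 602, 722, 842, 963, 1083

j=1: r + 0k = 119.243 → ⌈·⌉ = 120
j=2: r + 1k = 239.687444… → ⌈·⌉ = 240
j=3: r + 2k = 360.131888… → ⌈·⌉ = 361
j=4: r + 3k = 480.576333… → ⌈·⌉ = 481
j=5: r + 4k = 601.020777… → ⌈·⌉ = 602
j=6: r + 5k = 721.465222… → ⌈·⌉ = 722
j=7: r + 6k = 841.909666… → ⌈·⌉ = 842
j=8: r + 7k = 962.354111… → ⌈·⌉ = 963
j=9: r + 8k = 1082.798555… → ⌈·⌉ = 1083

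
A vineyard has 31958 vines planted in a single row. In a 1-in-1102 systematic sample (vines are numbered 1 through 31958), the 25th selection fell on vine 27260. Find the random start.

812

k = 1102
r = 27260 − (25−1)×1102 = 27260 − 26448 = 812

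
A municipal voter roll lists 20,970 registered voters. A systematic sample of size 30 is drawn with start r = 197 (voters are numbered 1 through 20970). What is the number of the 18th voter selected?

12080

k = 20970/30 = 699
18th selection = r + (18−1)·k = 197 + 17×699 = 197 + 11883 = 12080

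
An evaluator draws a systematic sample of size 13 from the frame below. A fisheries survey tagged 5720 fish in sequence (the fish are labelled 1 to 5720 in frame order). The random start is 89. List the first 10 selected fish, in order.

89, 529, 969, 1409, 1849, 2289, 2729, 3169, 3609, 4049

k = N/n = 5720/13 = 440
fish 1: 89
fish 2: 89 + 440 = 529
fish 3: 529 + 440 = 969
fish 4: 969 + 440 = 1409
fish 5: 1409 + 440 = 1849
fish 6: 1849 + 440 = 2289
fish 7: 2289 + 440 = 2729
fish 8: 2729 + 440 = 3169
fish 9: 3169 + 440 = 3609
fish 10: 3609 + 440 = 4049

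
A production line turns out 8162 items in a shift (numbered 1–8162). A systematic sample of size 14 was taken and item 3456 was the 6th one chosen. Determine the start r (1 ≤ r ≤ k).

k = 8162/14 = 583
r = 3456 − (6−1)×583 = 3456 − 2915 = 541

541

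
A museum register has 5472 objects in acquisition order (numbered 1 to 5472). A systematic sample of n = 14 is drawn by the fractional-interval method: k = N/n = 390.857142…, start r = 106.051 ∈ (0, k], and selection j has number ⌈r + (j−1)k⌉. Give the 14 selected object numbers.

107, 497, 888, 1279, 1670, 2061, 2452, 2843, 3233, 3624, 4015, 4406, 4797, 5188

j=1: r + 0k = 106.051 → ⌈·⌉ = 107
j=2: r + 1k = 496.908142… → ⌈·⌉ = 497
j=3: r + 2k = 887.765285… → ⌈·⌉ = 888
j=4: r + 3k = 1278.622428… → ⌈·⌉ = 1279
j=5: r + 4k = 1669.479571… → ⌈·⌉ = 1670
j=6: r + 5k = 2060.336714… → ⌈·⌉ = 2061
j=7: r + 6k = 2451.193857… → ⌈·⌉ = 2452
j=8: r + 7k = 2842.051 → ⌈·⌉ = 2843
j=9: r + 8k = 3232.908142… → ⌈·⌉ = 3233
j=10: r + 9k = 3623.765285… → ⌈·⌉ = 3624
j=11: r + 10k = 4014.622428… → ⌈·⌉ = 4015
j=12: r + 11k = 4405.479571… → ⌈·⌉ = 4406
j=13: r + 12k = 4796.336714… → ⌈·⌉ = 4797
j=14: r + 13k = 5187.193857… → ⌈·⌉ = 5188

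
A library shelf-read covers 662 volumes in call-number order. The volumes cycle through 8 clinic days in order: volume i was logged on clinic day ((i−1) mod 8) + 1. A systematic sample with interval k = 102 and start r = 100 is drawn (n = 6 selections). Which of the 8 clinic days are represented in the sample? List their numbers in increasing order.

Consecutive selections differ by k = 102, so their clinic day numbers differ by 102 mod 8 = 6.
gcd(102, 8) = 2, so the sample visits 8/2 = 4 distinct residues mod 8.
Start 100 is clinic day 4; the clinic days hit are 2, 4, 6, 8.

2, 4, 6, 8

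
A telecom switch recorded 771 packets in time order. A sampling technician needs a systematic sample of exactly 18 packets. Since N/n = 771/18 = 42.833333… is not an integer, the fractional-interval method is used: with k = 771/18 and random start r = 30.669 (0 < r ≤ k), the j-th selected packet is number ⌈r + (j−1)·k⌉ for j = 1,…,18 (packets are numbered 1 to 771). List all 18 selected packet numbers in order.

31, 74, 117, 160, 203, 245, 288, 331, 374, 417, 460, 502, 545, 588, 631, 674, 717, 759

j=1: r + 0k = 30.669 → ⌈·⌉ = 31
j=2: r + 1k = 73.502333… → ⌈·⌉ = 74
j=3: r + 2k = 116.335666… → ⌈·⌉ = 117
j=4: r + 3k = 159.169 → ⌈·⌉ = 160
j=5: r + 4k = 202.002333… → ⌈·⌉ = 203
j=6: r + 5k = 244.835666… → ⌈·⌉ = 245
j=7: r + 6k = 287.669 → ⌈·⌉ = 288
j=8: r + 7k = 330.502333… → ⌈·⌉ = 331
j=9: r + 8k = 373.335666… → ⌈·⌉ = 374
j=10: r + 9k = 416.169 → ⌈·⌉ = 417
j=11: r + 10k = 459.002333… → ⌈·⌉ = 460
j=12: r + 11k = 501.835666… → ⌈·⌉ = 502
j=13: r + 12k = 544.669 → ⌈·⌉ = 545
j=14: r + 13k = 587.502333… → ⌈·⌉ = 588
j=15: r + 14k = 630.335666… → ⌈·⌉ = 631
j=16: r + 15k = 673.169 → ⌈·⌉ = 674
j=17: r + 16k = 716.002333… → ⌈·⌉ = 717
j=18: r + 17k = 758.835666… → ⌈·⌉ = 759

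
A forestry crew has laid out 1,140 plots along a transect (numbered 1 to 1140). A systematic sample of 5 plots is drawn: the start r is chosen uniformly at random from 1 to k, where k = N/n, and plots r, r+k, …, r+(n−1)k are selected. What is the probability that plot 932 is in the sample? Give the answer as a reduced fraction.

k = 1140/5 = 228.
Plot 932 is selected iff r ≡ 932 (mod 228); exactly one such r in {1,…,228}.
Inclusion probability = 1/228.

1/228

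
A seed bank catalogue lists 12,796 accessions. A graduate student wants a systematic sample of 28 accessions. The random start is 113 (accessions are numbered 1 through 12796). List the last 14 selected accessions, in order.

k = N/n = 12796/28 = 457
15th selection = 113 + 14×457 = 6511
16th: 6511 + 457 = 6968
17th: 6968 + 457 = 7425
18th: 7425 + 457 = 7882
19th: 7882 + 457 = 8339
20th: 8339 + 457 = 8796
21st: 8796 + 457 = 9253
22nd: 9253 + 457 = 9710
23rd: 9710 + 457 = 10167
24th: 10167 + 457 = 10624
25th: 10624 + 457 = 11081
26th: 11081 + 457 = 11538
27th: 11538 + 457 = 11995
28th: 11995 + 457 = 12452

6511, 6968, 7425, 7882, 8339, 8796, 9253, 9710, 10167, 10624, 11081, 11538, 11995, 12452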